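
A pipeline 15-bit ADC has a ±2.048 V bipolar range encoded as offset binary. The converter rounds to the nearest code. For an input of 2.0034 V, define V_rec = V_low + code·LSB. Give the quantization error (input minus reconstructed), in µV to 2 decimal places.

One LSB is 4.096 V / 32768 = 125.00 µV.
(V_in − V_low)/LSB = (2.0034 − (−2.048))/0.000125 = 32411.2000 → code 32411 (round).
Reconstructed: 2.003375 V.
Error = 2.0034 − 2.003375 = 2.5e-05 V = 25.00 µV.

25.00 µV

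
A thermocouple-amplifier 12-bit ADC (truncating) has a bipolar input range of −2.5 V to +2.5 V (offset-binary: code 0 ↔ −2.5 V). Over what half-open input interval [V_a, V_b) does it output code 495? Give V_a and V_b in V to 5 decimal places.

[-1.89575 V, -1.89453 V)

LSB = 5/2^12 = 1.221 mV.
V_a = V_low + 495·LSB = -1.89575 V; V_b = V_low + 496·LSB = -1.89453 V.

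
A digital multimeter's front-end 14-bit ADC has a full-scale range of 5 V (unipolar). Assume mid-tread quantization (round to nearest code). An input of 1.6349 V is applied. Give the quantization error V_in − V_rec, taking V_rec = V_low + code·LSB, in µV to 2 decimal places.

Step size: 5 V ÷ 2^14 = 305.18 µV.
Scaled input = 5357.2403 LSBs, so code = 5357.
Code 5357 maps back to 0 + 5357×0.000305176 V = 1.6348267 V.
Error = 1.6349 − 1.6348267 = 7.33398e-05 V = 73.34 µV.

73.34 µV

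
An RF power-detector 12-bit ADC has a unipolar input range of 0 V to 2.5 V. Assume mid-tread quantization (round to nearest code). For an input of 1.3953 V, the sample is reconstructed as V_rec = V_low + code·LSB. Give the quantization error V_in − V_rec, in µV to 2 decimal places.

36.33 µV

LSB = 2.5/2^12 = 0.610 mV.
Scaled input = 2286.0595 LSBs, so code = 2286.
Code 2286 maps back to 0 + 2286×0.000610352 V = 1.3952637 V.
Error = 1.3953 − 1.3952637 = 3.63281e-05 V = 36.33 µV.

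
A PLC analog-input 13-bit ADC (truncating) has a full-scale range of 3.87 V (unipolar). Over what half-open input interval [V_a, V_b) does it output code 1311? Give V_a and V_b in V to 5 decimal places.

[0.61933 V, 0.61980 V)

LSB = 3.87/2^13 = 472.41 µV.
V_a = V_low + 1311·LSB = 0.619332 V; V_b = V_low + 1312·LSB = 0.619805 V.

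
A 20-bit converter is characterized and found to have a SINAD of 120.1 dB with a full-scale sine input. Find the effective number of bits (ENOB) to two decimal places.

19.66 bits

ENOB = (SINAD − 1.76) / 6.02 = (120.1 − 1.76)/6.02 = 19.658.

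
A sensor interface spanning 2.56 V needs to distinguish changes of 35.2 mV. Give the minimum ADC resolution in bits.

7 bits

Number of steps required ≥ 2.56 V / 35.2 mV = 72.73.
Need 2^N ≥ 72.73; 2^6 = 64, 2^7 = 128.
Minimum N = 7.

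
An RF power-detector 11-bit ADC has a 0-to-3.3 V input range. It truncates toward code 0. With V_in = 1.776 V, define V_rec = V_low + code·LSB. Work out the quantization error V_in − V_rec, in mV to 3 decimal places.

Step size: 3.3 V ÷ 2^11 = 1.611 mV.
(V_in − V_low)/LSB = (1.776 − 0)/0.00161133 = 1102.1964 → code 1102 (floor).
Reconstructed: 1.7756836 V.
Error = 1.776 − 1.7756836 = 0.000316406 V = 0.316 mV.

0.316 mV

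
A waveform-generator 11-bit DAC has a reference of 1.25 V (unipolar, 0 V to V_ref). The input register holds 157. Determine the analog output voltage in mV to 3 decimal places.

95.825 mV

LSB = 1.25 V / 2^11 = 0.610 mV.
V_out = 0 + 157 × 0.000610352 V = 0.0958252 V.
= 95.825 mV.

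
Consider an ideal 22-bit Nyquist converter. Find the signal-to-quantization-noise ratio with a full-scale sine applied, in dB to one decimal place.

SNR ≈ 6.02·N + 1.76 dB = 6.02·22 + 1.76 = 134.20 dB.

134.2 dB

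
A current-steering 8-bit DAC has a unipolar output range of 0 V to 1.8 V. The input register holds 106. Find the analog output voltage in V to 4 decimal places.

0.7453 V

LSB = 1.8 V / 2^8 = 7.031 mV.
V_out = 0 + 106 × 0.00703125 V = 0.745313 V.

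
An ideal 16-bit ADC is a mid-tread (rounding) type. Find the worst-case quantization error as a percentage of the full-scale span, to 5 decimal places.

Rounding → worst-case error = ½ LSB = V_FS/2^17, so 100/131072 = 0.000762939 % of full scale.

0.00076 %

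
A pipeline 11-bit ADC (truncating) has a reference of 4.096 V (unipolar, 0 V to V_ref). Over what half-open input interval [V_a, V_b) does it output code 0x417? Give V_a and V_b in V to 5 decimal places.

[2.09400 V, 2.09600 V)

LSB = 4.096/2^11 = 2.000 mV.
Code 0x417 = 1047 decimal.
V_a = V_low + 1047·LSB = 2.094 V; V_b = V_low + 1048·LSB = 2.096 V.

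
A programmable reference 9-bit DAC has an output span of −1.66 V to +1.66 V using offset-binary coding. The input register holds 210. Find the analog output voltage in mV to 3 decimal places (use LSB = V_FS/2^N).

-298.281 mV

LSB = 3.32 V / 2^9 = 6.484 mV.
V_out = (−1.66) + 210 × 0.00648437 V = -0.298281 V.
= -298.281 mV.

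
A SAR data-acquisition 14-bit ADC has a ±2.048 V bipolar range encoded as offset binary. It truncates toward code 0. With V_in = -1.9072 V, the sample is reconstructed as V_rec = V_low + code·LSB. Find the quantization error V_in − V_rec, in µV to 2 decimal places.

50.00 µV

LSB = 4.096/2^14 = 250.00 µV.
(V_in − V_low)/LSB = (-1.9072 − (−2.048))/0.00025 = 563.2000 → code 563 (floor).
V_rec = (−2.048) + 563·0.00025 = -1.90725 V.
V_in − V_rec = 5e-05 V = 50.00 µV.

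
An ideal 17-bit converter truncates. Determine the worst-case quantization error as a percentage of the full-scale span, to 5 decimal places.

Truncating → worst-case error = 1 LSB = V_FS/2^17, so 100/131072 = 0.000762939 % of full scale.

0.00076 %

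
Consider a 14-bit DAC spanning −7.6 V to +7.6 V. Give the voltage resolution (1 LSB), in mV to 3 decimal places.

Full-scale span = 15.2 V.
LSB = 15.2 / 2^14 = 15.2 / 16384 = 0.000927734 V = 0.928 mV.

0.928 mV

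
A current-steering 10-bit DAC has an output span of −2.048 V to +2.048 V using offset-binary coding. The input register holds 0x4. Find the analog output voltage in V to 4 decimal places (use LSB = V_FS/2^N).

LSB = 4.096 V / 2^10 = 4.000 mV.
Code 0x4 = 4 decimal.
V_out = (−2.048) + 4 × 0.004 V = -2.032 V.

-2.0320 V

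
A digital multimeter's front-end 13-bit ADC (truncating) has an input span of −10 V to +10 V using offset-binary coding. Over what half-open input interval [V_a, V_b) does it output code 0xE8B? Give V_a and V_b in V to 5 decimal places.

[-0.91064 V, -0.90820 V)

LSB = 20/2^13 = 2.441 mV.
Code 0xE8B = 3723 decimal.
V_a = V_low + 3723·LSB = -0.910645 V; V_b = V_low + 3724·LSB = -0.908203 V.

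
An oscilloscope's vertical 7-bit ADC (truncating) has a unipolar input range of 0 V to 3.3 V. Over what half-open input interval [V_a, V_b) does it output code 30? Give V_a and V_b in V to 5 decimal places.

[0.77344 V, 0.79922 V)

LSB = 3.3/2^7 = 25.781 mV.
V_a = V_low + 30·LSB = 0.773438 V; V_b = V_low + 31·LSB = 0.799219 V.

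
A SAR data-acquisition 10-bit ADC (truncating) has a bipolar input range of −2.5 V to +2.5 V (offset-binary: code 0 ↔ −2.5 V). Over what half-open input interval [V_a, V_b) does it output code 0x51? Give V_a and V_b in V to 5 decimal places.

LSB = 5/2^10 = 4.883 mV.
Code 0x51 = 81 decimal.
V_a = V_low + 81·LSB = -2.10449 V; V_b = V_low + 82·LSB = -2.09961 V.

[-2.10449 V, -2.09961 V)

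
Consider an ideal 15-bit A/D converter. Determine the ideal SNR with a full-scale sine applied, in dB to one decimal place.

SNR ≈ 6.02·N + 1.76 dB = 6.02·15 + 1.76 = 92.06 dB.

92.1 dB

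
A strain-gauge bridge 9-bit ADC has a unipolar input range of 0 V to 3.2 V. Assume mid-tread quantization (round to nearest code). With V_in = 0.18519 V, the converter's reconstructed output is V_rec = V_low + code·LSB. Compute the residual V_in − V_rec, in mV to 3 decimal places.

LSB = 3.2/2^9 = 6.250 mV.
(V_in − V_low)/LSB = (0.18519 − 0)/0.00625 = 29.6304 → code 30 (round).
Reconstructed: 0.1875 V.
V_in − V_rec = -0.00231 V = -2.310 mV.

-2.310 mV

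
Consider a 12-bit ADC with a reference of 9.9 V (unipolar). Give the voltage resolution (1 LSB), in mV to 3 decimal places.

Full-scale span = 9.9 V.
LSB = 9.9 / 2^12 = 9.9 / 4096 = 0.00241699 V = 2.417 mV.

2.417 mV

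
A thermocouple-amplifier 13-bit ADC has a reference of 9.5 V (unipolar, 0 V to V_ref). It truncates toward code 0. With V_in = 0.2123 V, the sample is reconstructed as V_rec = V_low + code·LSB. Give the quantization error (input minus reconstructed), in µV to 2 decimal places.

One LSB is 9.5 V / 8192 = 1.160 mV.
Scaled input = 183.0696 LSBs, so code = 183.
V_rec = 0 + 183·0.00115967 = 0.21221924 V.
Error = 0.2123 − 0.21221924 = 8.07617e-05 V = 80.76 µV.

80.76 µV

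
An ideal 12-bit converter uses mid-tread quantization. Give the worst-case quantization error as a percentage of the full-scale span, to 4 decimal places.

Rounding → worst-case error = ½ LSB = V_FS/2^13, so 100/8192 = 0.012207 % of full scale.

0.0122 %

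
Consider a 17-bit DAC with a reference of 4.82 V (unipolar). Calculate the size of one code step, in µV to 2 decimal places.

Full-scale span = 4.82 V.
LSB = 4.82 / 2^17 = 4.82 / 131072 = 3.67737e-05 V = 36.77 µV.

36.77 µV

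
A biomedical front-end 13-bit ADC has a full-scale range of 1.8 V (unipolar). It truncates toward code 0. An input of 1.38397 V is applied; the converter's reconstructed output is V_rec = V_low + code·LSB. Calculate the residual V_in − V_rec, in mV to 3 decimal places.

LSB = 1.8/2^13 = 219.73 µV.
Scaled input = 6298.6012 LSBs, so code = 6298.
V_rec = 0 + 6298·0.000219727 = 1.3838379 V.
Difference: 0.000132109 V → 0.132 mV.

0.132 mV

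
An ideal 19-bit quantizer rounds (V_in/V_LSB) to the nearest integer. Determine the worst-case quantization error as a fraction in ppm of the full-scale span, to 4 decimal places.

Rounding → worst-case error = ½ LSB = V_FS/2^20, so 1e+06/1048576 = 0.953674 ppm of full scale.

0.9537 ppm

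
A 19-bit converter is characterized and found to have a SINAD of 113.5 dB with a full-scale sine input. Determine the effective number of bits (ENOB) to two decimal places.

18.56 bits

ENOB = (SINAD − 1.76) / 6.02 = (113.5 − 1.76)/6.02 = 18.561.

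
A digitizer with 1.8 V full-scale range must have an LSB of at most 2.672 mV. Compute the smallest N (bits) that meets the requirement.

Number of steps required ≥ 1.8 V / 2.672 mV = 673.65.
Need 2^N ≥ 673.65; 2^9 = 512, 2^10 = 1024.
Minimum N = 10.

10 bits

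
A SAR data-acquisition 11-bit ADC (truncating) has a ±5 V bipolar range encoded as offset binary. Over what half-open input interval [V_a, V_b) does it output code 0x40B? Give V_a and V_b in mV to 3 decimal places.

LSB = 10/2^11 = 4.883 mV.
Code 0x40B = 1035 decimal.
V_a = V_low + 1035·LSB = 0.0537109 V; V_b = V_low + 1036·LSB = 0.0585938 V.

[53.711 mV, 58.594 mV)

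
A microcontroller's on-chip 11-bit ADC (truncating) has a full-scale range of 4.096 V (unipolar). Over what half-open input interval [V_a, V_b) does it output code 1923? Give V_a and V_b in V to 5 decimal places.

[3.84600 V, 3.84800 V)

LSB = 4.096/2^11 = 2.000 mV.
V_a = V_low + 1923·LSB = 3.846 V; V_b = V_low + 1924·LSB = 3.848 V.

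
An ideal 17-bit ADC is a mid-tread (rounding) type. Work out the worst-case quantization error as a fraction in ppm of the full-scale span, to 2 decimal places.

Rounding → worst-case error = ½ LSB = V_FS/2^18, so 1e+06/262144 = 3.8147 ppm of full scale.

3.81 ppm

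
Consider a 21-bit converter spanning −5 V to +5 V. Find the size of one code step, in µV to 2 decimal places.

Full-scale span = 10 V.
LSB = 10 / 2^21 = 10 / 2097152 = 4.76837e-06 V = 4.77 µV.

4.77 µV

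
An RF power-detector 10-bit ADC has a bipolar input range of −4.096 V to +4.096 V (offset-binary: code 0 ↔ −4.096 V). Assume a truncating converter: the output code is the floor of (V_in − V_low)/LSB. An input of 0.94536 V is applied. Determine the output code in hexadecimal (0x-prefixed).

Full-scale span = 8.192 V; LSB = 8.192/2^10 = 8.000 mV.
(V_in − V_low)/LSB = (0.94536 − (−4.096)) / 0.008 = 630.170.
⌊·⌋(630.170) = 630.
In hexadecimal (0x-prefixed): 0x276.

code 0x276 (decimal 630)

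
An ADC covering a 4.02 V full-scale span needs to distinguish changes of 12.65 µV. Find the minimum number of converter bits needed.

19 bits

Number of steps required ≥ 4.02 V / 12.65 µV = 317786.56.
Need 2^N ≥ 317786.56; 2^18 = 262144, 2^19 = 524288.
Minimum N = 19.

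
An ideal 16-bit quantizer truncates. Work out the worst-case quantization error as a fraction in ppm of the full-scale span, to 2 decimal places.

15.26 ppm

Truncating → worst-case error = 1 LSB = V_FS/2^16, so 1e+06/65536 = 15.2588 ppm of full scale.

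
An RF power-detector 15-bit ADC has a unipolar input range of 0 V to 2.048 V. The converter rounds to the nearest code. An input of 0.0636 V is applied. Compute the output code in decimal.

With 32768 levels over 2.048 V, one step is 62.50 µV.
Input sits at 1017.600 steps above V_low.
round(1017.600) = 1018.

code 1018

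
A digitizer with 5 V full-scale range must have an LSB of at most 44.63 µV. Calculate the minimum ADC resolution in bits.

17 bits

Number of steps required ≥ 5 V / 44.63 µV = 112032.27.
Need 2^N ≥ 112032.27; 2^16 = 65536, 2^17 = 131072.
Minimum N = 17.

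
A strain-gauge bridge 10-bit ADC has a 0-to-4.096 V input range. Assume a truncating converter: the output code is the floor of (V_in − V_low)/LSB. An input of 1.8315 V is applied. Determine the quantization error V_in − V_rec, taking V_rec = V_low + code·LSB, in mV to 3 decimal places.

3.500 mV

Step size: 4.096 V ÷ 2^10 = 4.000 mV.
Scaled input = 457.8750 LSBs, so code = 457.
V_rec = 0 + 457·0.004 = 1.828 V.
Error = 1.8315 − 1.828 = 0.0035 V = 3.500 mV.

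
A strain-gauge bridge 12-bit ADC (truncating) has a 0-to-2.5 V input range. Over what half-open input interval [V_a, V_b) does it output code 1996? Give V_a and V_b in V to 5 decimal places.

LSB = 2.5/2^12 = 0.610 mV.
V_a = V_low + 1996·LSB = 1.21826 V; V_b = V_low + 1997·LSB = 1.21887 V.

[1.21826 V, 1.21887 V)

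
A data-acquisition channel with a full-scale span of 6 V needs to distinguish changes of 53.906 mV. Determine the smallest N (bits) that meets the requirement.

Number of steps required ≥ 6 V / 53.906 mV = 111.30.
Need 2^N ≥ 111.30; 2^6 = 64, 2^7 = 128.
Minimum N = 7.

7 bits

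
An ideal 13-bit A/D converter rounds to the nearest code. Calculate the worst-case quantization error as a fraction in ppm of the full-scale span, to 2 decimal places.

Rounding → worst-case error = ½ LSB = V_FS/2^14, so 1e+06/16384 = 61.0352 ppm of full scale.

61.04 ppm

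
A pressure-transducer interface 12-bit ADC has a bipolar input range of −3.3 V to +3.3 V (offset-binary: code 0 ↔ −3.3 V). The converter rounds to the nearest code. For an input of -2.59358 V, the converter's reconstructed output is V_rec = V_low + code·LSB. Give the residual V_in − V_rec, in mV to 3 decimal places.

0.658 mV

Step size: 6.6 V ÷ 2^12 = 1.611 mV.
(-2.59358 − (−3.3))/0.00161133 = 438.4085; round gives code 438.
Reconstructed: -2.5942383 V.
Difference: 0.000658281 V → 0.658 mV.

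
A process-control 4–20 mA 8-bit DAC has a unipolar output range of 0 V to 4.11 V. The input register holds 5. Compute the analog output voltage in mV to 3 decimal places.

LSB = 4.11 V / 2^8 = 16.055 mV.
V_out = 0 + 5 × 0.0160547 V = 0.0802734 V.
= 80.273 mV.

80.273 mV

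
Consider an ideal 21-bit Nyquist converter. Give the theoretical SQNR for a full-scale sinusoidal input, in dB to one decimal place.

128.2 dB

SNR ≈ 6.02·N + 1.76 dB = 6.02·21 + 1.76 = 128.18 dB.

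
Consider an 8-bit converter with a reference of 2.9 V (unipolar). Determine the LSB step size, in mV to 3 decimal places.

Full-scale span = 2.9 V.
LSB = 2.9 / 2^8 = 2.9 / 256 = 0.0113281 V = 11.328 mV.

11.328 mV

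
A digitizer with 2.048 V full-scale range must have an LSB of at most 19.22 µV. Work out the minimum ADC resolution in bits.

17 bits

Number of steps required ≥ 2.048 V / 19.22 µV = 106555.67.
Need 2^N ≥ 106555.67; 2^16 = 65536, 2^17 = 131072.
Minimum N = 17.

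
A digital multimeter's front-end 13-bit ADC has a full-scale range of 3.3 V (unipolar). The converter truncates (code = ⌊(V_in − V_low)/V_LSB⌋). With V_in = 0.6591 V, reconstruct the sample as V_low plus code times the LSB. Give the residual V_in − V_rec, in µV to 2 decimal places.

One LSB is 3.3 V / 8192 = 402.83 µV.
(V_in − V_low)/LSB = (0.6591 − 0)/0.000402832 = 1636.1658 → code 1636 (floor).
Code 1636 maps back to 0 + 1636×0.000402832 V = 0.6590332 V.
Error = 0.6591 − 0.6590332 = 6.67969e-05 V = 66.80 µV.

66.80 µV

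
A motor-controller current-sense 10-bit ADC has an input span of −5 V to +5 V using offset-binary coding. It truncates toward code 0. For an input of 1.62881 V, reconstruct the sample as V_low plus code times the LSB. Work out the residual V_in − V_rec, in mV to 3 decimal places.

7.716 mV

One LSB is 10 V / 1024 = 9.766 mV.
Scaled input = 678.7901 LSBs, so code = 678.
V_rec = (−5) + 678·0.00976562 = 1.6210938 V.
V_in − V_rec = 0.00771625 V = 7.716 mV.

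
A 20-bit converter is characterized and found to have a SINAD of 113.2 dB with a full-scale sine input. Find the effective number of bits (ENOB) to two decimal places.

18.51 bits

ENOB = (SINAD − 1.76) / 6.02 = (113.2 − 1.76)/6.02 = 18.512.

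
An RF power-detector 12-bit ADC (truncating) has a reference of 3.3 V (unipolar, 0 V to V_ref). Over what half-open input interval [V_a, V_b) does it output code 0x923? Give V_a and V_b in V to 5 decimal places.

LSB = 3.3/2^12 = 0.806 mV.
Code 0x923 = 2339 decimal.
V_a = V_low + 2339·LSB = 1.88445 V; V_b = V_low + 2340·LSB = 1.88525 V.

[1.88445 V, 1.88525 V)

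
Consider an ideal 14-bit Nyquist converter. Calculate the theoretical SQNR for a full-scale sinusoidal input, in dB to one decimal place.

86.0 dB

SNR ≈ 6.02·N + 1.76 dB = 6.02·14 + 1.76 = 86.04 dB.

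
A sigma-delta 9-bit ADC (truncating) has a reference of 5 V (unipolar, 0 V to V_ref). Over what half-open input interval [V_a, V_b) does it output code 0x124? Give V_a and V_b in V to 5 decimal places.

[2.85156 V, 2.86133 V)

LSB = 5/2^9 = 9.766 mV.
Code 0x124 = 292 decimal.
V_a = V_low + 292·LSB = 2.85156 V; V_b = V_low + 293·LSB = 2.86133 V.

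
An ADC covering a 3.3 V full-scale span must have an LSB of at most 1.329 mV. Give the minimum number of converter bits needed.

12 bits

Number of steps required ≥ 3.3 V / 1.329 mV = 2483.07.
Need 2^N ≥ 2483.07; 2^11 = 2048, 2^12 = 4096.
Minimum N = 12.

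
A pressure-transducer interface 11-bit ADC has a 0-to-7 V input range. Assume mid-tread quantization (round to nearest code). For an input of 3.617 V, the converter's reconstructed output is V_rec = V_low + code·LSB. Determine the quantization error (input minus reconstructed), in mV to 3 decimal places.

0.789 mV

One LSB is 7 V / 2048 = 3.418 mV.
(3.617 − 0)/0.00341797 = 1058.2309; round gives code 1058.
Reconstructed: 3.6162109 V.
Difference: 0.000789063 V → 0.789 mV.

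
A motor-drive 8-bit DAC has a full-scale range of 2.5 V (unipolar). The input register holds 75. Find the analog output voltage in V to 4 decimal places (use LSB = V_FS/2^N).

LSB = 2.5 V / 2^8 = 9.766 mV.
V_out = 0 + 75 × 0.00976562 V = 0.732422 V.

0.7324 V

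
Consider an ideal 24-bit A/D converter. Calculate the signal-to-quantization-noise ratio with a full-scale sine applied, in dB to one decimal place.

SNR ≈ 6.02·N + 1.76 dB = 6.02·24 + 1.76 = 146.24 dB.

146.2 dB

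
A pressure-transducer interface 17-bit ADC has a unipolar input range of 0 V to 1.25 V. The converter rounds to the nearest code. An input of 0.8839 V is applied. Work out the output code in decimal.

Full-scale span = 1.25 V; LSB = 1.25/2^17 = 9.54 µV.
Input sits at 92683.633 steps above V_low.
round(92683.633) = 92684.

code 92684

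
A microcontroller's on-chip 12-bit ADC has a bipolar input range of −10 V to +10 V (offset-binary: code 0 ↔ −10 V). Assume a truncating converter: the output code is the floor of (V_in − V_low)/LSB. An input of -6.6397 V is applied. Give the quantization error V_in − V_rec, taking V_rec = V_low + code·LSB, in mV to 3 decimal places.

One LSB is 20 V / 4096 = 4.883 mV.
Scaled input = 688.1894 LSBs, so code = 688.
Code 688 maps back to (−10) + 688×0.00488281 V = -6.640625 V.
V_in − V_rec = 0.000925 V = 0.925 mV.

0.925 mV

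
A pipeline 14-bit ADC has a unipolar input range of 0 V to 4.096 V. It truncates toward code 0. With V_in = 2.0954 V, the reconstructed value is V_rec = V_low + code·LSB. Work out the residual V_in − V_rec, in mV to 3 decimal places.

0.150 mV

Step size: 4.096 V ÷ 2^14 = 250.00 µV.
(V_in − V_low)/LSB = (2.0954 − 0)/0.00025 = 8381.6000 → code 8381 (floor).
V_rec = 0 + 8381·0.00025 = 2.09525 V.
Error = 2.0954 − 2.09525 = 0.00015 V = 0.150 mV.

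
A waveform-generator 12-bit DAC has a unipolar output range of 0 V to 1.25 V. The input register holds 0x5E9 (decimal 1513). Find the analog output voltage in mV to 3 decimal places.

LSB = 1.25 V / 2^12 = 305.18 µV.
Code 0x5E9 = 1513 decimal.
V_out = 0 + 1513 × 0.000305176 V = 0.461731 V.
= 461.731 mV.

461.731 mV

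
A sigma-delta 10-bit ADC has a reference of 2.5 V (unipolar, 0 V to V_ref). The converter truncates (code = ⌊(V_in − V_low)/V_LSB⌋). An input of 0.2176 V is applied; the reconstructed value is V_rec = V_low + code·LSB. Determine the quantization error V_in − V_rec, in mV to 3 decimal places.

0.315 mV

One LSB is 2.5 V / 1024 = 2.441 mV.
(0.2176 − 0)/0.00244141 = 89.1290; ⌊·⌋ gives code 89.
Code 89 maps back to 0 + 89×0.00244141 V = 0.21728516 V.
Error = 0.2176 − 0.21728516 = 0.000314844 V = 0.315 mV.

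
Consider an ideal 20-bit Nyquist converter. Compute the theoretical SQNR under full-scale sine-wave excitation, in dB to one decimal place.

122.2 dB

SNR ≈ 6.02·N + 1.76 dB = 6.02·20 + 1.76 = 122.16 dB.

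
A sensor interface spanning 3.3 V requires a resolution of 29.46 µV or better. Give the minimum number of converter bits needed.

17 bits

Number of steps required ≥ 3.3 V / 29.46 µV = 112016.29.
Need 2^N ≥ 112016.29; 2^16 = 65536, 2^17 = 131072.
Minimum N = 17.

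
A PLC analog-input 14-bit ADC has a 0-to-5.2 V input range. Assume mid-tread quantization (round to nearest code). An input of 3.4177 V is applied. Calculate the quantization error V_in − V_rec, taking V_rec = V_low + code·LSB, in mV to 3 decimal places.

0.122 mV

One LSB is 5.2 V / 16384 = 317.38 µV.
(3.4177 − 0)/0.000317383 = 10768.3840; round gives code 10768.
Code 10768 maps back to 0 + 10768×0.000317383 V = 3.4175781 V.
Error = 3.4177 − 3.4175781 = 0.000121875 V = 0.122 mV.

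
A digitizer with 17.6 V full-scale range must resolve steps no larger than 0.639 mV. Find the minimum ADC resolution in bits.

Number of steps required ≥ 17.6 V / 0.639 mV = 27543.04.
Need 2^N ≥ 27543.04; 2^14 = 16384, 2^15 = 32768.
Minimum N = 15.

15 bits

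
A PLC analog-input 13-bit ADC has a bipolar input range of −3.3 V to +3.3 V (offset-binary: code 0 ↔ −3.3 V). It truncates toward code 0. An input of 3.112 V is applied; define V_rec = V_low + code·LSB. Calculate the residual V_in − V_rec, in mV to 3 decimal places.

Step size: 6.6 V ÷ 2^13 = 0.806 mV.
(3.112 − (−3.3))/0.000805664 = 7958.6521; ⌊·⌋ gives code 7958.
Reconstructed: 3.1114746 V.
Difference: 0.000525391 V → 0.525 mV.

0.525 mV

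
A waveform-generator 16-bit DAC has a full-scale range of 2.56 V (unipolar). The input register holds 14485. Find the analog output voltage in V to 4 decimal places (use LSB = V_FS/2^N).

0.5658 V

LSB = 2.56 V / 2^16 = 39.06 µV.
V_out = 0 + 14485 × 3.90625e-05 V = 0.56582 V.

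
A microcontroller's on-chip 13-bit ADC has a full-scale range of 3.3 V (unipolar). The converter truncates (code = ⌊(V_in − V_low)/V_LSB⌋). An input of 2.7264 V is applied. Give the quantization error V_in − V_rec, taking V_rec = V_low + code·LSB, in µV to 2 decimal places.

One LSB is 3.3 V / 8192 = 402.83 µV.
Scaled input = 6768.0815 LSBs, so code = 6768.
Reconstructed: 2.7263672 V.
V_in − V_rec = 3.28125e-05 V = 32.81 µV.

32.81 µV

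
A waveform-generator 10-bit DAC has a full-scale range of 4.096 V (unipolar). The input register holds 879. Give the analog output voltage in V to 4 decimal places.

LSB = 4.096 V / 2^10 = 4.000 mV.
V_out = 0 + 879 × 0.004 V = 3.516 V.

3.5160 V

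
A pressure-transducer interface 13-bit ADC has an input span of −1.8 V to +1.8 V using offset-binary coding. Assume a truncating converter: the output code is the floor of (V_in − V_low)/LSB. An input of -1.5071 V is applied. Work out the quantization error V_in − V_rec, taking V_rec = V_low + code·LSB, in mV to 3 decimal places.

LSB = 3.6/2^13 = 439.45 µV.
(-1.5071 − (−1.8))/0.000439453 = 666.5102; ⌊·⌋ gives code 666.
V_rec = (−1.8) + 666·0.000439453 = -1.5073242 V.
Error = -1.5071 − (−1.5073242) = 0.000224219 V = 0.224 mV.

0.224 mV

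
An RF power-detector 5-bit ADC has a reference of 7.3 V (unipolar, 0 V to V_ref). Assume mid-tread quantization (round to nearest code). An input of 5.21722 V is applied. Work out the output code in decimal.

code 23

LSB = 7.3 V / 32 = 228.125 mV.
Input sits at 22.870 steps above V_low.
Round → code 23.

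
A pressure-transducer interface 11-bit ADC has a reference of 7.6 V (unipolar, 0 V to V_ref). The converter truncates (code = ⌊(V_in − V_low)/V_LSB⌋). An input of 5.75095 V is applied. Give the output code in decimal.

With 2048 levels over 7.6 V, one step is 3.711 mV.
Input sits at 1549.730 steps above V_low.
So the output code is 1549.

code 1549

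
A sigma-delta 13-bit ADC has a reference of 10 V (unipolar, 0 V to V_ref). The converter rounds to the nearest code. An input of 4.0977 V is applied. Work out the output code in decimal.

code 3357

With 8192 levels over 10 V, one step is 1.221 mV.
(V_in − V_low)/LSB = (4.0977 − 0) / 0.0012207 = 3356.836.
So the output code is 3357.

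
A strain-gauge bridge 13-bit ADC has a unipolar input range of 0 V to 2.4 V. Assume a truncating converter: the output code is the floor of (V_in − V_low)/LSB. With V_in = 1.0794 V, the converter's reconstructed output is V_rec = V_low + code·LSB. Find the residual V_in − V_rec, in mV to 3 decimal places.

0.103 mV

One LSB is 2.4 V / 8192 = 292.97 µV.
(V_in − V_low)/LSB = (1.0794 − 0)/0.000292969 = 3684.3520 → code 3684 (floor).
V_rec = 0 + 3684·0.000292969 = 1.0792969 V.
Difference: 0.000103125 V → 0.103 mV.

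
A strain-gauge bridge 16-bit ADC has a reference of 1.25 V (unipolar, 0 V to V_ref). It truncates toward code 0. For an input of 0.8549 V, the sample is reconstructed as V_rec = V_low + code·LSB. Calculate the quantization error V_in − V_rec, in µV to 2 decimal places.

LSB = 1.25/2^16 = 19.07 µV.
(V_in − V_low)/LSB = (0.8549 − 0)/1.90735e-05 = 44821.3811 → code 44821 (floor).
Code 44821 maps back to 0 + 44821×1.90735e-05 V = 0.85489273 V.
V_in − V_rec = 7.26929e-06 V = 7.27 µV.

7.27 µV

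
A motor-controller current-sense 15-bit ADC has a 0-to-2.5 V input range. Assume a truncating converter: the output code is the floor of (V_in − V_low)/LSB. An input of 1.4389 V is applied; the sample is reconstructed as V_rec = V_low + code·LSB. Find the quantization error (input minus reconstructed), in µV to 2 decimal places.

Step size: 2.5 V ÷ 2^15 = 76.29 µV.
(V_in − V_low)/LSB = (1.4389 − 0)/7.62939e-05 = 18859.9501 → code 18859 (floor).
Reconstructed: 1.4388275 V.
Error = 1.4389 − 1.4388275 = 7.24854e-05 V = 72.49 µV.

72.49 µV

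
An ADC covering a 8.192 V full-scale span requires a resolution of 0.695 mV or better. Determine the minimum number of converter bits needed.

14 bits

Number of steps required ≥ 8.192 V / 0.695 mV = 11787.05.
Need 2^N ≥ 11787.05; 2^13 = 8192, 2^14 = 16384.
Minimum N = 14.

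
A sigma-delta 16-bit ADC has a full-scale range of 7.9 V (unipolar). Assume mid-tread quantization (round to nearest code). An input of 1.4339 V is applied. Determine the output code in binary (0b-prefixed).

LSB = 7.9 V / 65536 = 120.54 µV.
(V_in − V_low)/LSB = (1.4339 − 0) / 0.000120544 = 11895.199.
Round → code 11895.
In binary (0b-prefixed): 0b10111001110111.

code 0b10111001110111 (decimal 11895)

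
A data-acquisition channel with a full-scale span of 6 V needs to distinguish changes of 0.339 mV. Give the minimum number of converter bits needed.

15 bits

Number of steps required ≥ 6 V / 0.339 mV = 17699.12.
Need 2^N ≥ 17699.12; 2^14 = 16384, 2^15 = 32768.
Minimum N = 15.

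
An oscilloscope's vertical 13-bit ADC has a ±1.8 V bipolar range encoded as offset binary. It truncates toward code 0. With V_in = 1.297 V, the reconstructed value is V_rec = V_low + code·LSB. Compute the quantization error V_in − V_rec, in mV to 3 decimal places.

0.174 mV

LSB = 3.6/2^13 = 439.45 µV.
(1.297 − (−1.8))/0.000439453 = 7047.3956; ⌊·⌋ gives code 7047.
Reconstructed: 1.2968262 V.
V_in − V_rec = 0.000173828 V = 0.174 mV.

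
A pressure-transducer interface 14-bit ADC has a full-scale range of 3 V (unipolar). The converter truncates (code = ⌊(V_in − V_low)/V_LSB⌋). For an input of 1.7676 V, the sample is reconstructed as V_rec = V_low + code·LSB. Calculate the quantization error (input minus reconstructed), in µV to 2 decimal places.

82.91 µV

Step size: 3 V ÷ 2^14 = 183.11 µV.
(1.7676 − 0)/0.000183105 = 9653.4528; ⌊·⌋ gives code 9653.
Reconstructed: 1.7675171 V.
V_in − V_rec = 8.29102e-05 V = 82.91 µV.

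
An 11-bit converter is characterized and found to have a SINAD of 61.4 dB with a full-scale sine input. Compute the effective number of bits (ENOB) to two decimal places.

9.91 bits

ENOB = (SINAD − 1.76) / 6.02 = (61.4 − 1.76)/6.02 = 9.907.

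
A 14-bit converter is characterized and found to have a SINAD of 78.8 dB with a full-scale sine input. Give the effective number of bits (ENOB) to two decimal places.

12.80 bits

ENOB = (SINAD − 1.76) / 6.02 = (78.8 − 1.76)/6.02 = 12.797.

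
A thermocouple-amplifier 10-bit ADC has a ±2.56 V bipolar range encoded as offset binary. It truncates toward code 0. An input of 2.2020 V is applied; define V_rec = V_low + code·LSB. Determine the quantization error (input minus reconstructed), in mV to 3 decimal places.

LSB = 5.12/2^10 = 5.000 mV.
(V_in − V_low)/LSB = (2.2020 − (−2.56))/0.005 = 952.4000 → code 952 (floor).
V_rec = (−2.56) + 952·0.005 = 2.2 V.
Difference: 0.002 V → 2.000 mV.

2.000 mV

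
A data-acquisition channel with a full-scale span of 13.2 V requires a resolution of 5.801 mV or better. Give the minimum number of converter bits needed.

Number of steps required ≥ 13.2 V / 5.801 mV = 2275.47.
Need 2^N ≥ 2275.47; 2^11 = 2048, 2^12 = 4096.
Minimum N = 12.

12 bits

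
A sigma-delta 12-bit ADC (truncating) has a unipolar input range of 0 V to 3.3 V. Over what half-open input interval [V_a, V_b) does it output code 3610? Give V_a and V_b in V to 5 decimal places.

LSB = 3.3/2^12 = 0.806 mV.
V_a = V_low + 3610·LSB = 2.90845 V; V_b = V_low + 3611·LSB = 2.90925 V.

[2.90845 V, 2.90925 V)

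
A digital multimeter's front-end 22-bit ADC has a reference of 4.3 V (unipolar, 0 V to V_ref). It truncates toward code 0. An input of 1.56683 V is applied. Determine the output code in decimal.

code 1528316

LSB = 4.3 V / 4194304 = 1.03 µV.
(1.56683 − 0) / 1.0252e-06 = 1528316.590 LSBs.
So the output code is 1528316.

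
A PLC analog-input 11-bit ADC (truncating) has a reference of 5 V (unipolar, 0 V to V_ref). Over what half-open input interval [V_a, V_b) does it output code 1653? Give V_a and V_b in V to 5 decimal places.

LSB = 5/2^11 = 2.441 mV.
V_a = V_low + 1653·LSB = 4.03564 V; V_b = V_low + 1654·LSB = 4.03809 V.

[4.03564 V, 4.03809 V)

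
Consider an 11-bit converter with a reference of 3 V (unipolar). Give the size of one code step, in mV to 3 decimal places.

Full-scale span = 3 V.
LSB = 3 / 2^11 = 3 / 2048 = 0.00146484 V = 1.465 mV.

1.465 mV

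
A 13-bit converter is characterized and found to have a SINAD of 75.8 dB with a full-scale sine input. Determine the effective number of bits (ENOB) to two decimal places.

12.30 bits

ENOB = (SINAD − 1.76) / 6.02 = (75.8 − 1.76)/6.02 = 12.299.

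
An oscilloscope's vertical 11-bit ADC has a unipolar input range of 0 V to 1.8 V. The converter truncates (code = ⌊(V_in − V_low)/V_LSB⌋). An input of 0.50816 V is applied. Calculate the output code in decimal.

code 578

With 2048 levels over 1.8 V, one step is 0.879 mV.
(V_in − V_low)/LSB = (0.50816 − 0) / 0.000878906 = 578.173.
Floor → code 578.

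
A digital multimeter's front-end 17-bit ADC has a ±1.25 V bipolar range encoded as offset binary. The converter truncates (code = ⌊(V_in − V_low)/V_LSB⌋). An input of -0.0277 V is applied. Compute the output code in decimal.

Full-scale span = 2.5 V; LSB = 2.5/2^17 = 19.07 µV.
(-0.0277 − (−1.25)) / 1.90735e-05 = 64083.722 LSBs.
⌊·⌋(64083.722) = 64083.

code 64083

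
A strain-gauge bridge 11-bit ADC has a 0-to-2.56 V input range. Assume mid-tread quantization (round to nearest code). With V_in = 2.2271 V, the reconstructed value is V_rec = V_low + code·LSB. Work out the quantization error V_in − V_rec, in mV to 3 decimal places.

-0.400 mV

LSB = 2.56/2^11 = 1.250 mV.
(V_in − V_low)/LSB = (2.2271 − 0)/0.00125 = 1781.6800 → code 1782 (round).
Reconstructed: 2.2275 V.
Difference: -0.0004 V → -0.400 mV.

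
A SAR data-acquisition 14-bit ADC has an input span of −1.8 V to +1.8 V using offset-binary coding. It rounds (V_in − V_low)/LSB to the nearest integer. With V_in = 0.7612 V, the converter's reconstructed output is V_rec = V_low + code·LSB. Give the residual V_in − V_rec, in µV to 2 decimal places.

67.19 µV

LSB = 3.6/2^14 = 219.73 µV.
(0.7612 − (−1.8))/0.000219727 = 11656.3058; round gives code 11656.
Code 11656 maps back to (−1.8) + 11656×0.000219727 V = 0.76113281 V.
V_in − V_rec = 6.71875e-05 V = 67.19 µV.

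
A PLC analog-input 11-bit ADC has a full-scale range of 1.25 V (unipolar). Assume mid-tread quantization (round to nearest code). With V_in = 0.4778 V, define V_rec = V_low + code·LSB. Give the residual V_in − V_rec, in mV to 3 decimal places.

LSB = 1.25/2^11 = 0.610 mV.
(0.4778 − 0)/0.000610352 = 782.8275; round gives code 783.
V_rec = 0 + 783·0.000610352 = 0.47790527 V.
Error = 0.4778 − 0.47790527 = -0.000105273 V = -0.105 mV.

-0.105 mV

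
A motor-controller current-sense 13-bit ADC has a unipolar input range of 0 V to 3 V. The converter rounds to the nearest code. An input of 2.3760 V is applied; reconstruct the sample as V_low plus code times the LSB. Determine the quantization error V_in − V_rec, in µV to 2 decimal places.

23.44 µV

One LSB is 3 V / 8192 = 366.21 µV.
(2.3760 − 0)/0.000366211 = 6488.0640; round gives code 6488.
Reconstructed: 2.3759766 V.
V_in − V_rec = 2.34375e-05 V = 23.44 µV.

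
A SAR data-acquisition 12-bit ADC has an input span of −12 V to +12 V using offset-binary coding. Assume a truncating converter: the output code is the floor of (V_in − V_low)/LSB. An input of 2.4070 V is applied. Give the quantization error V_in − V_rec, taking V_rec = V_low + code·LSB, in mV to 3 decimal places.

4.656 mV

One LSB is 24 V / 4096 = 5.859 mV.
(2.4070 − (−12))/0.00585938 = 2458.7947; ⌊·⌋ gives code 2458.
Reconstructed: 2.4023438 V.
V_in − V_rec = 0.00465625 V = 4.656 mV.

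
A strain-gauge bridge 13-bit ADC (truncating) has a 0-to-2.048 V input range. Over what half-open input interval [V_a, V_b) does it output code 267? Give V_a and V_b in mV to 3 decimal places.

LSB = 2.048/2^13 = 250.00 µV.
V_a = V_low + 267·LSB = 0.06675 V; V_b = V_low + 268·LSB = 0.067 V.

[66.750 mV, 67.000 mV)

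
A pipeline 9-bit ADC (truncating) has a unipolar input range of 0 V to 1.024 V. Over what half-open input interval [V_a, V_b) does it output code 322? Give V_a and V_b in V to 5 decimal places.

LSB = 1.024/2^9 = 2.000 mV.
V_a = V_low + 322·LSB = 0.644 V; V_b = V_low + 323·LSB = 0.646 V.

[0.64400 V, 0.64600 V)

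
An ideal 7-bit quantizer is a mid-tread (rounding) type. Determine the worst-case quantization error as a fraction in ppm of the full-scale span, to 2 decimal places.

Rounding → worst-case error = ½ LSB = V_FS/2^8, so 1e+06/256 = 3906.25 ppm of full scale.

3906.25 ppm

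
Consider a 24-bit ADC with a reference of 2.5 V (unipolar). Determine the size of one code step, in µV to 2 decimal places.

0.15 µV

Full-scale span = 2.5 V.
LSB = 2.5 / 2^24 = 2.5 / 16777216 = 1.49012e-07 V = 0.15 µV.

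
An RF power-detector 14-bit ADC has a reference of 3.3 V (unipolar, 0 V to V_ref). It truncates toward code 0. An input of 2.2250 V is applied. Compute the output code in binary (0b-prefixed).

code 0b10101100100110 (decimal 11046)

Full-scale span = 3.3 V; LSB = 3.3/2^14 = 201.42 µV.
(2.2250 − 0) / 0.000201416 = 11046.788 LSBs.
So the output code is 11046.
In binary (0b-prefixed): 0b10101100100110.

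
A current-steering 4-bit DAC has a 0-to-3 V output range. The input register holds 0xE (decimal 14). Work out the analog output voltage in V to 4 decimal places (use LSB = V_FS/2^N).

2.6250 V

LSB = 3 V / 2^4 = 187.500 mV.
Code 0xE = 14 decimal.
V_out = 0 + 14 × 0.1875 V = 2.625 V.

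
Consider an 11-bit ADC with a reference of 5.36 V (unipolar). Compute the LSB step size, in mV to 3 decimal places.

Full-scale span = 5.36 V.
LSB = 5.36 / 2^11 = 5.36 / 2048 = 0.00261719 V = 2.617 mV.

2.617 mV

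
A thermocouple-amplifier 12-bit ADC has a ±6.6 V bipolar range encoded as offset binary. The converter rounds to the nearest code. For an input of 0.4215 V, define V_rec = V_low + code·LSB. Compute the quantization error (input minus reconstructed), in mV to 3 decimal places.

-0.668 mV

One LSB is 13.2 V / 4096 = 3.223 mV.
Scaled input = 2178.7927 LSBs, so code = 2179.
Reconstructed: 0.42216797 V.
Error = 0.4215 − 0.42216797 = -0.000667969 V = -0.668 mV.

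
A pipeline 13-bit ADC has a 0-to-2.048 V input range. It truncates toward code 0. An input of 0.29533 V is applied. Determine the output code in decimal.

With 8192 levels over 2.048 V, one step is 250.00 µV.
Input sits at 1181.320 steps above V_low.
Floor → code 1181.

code 1181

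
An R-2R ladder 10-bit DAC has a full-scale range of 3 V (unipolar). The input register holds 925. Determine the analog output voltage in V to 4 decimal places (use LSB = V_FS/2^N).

LSB = 3 V / 2^10 = 2.930 mV.
V_out = 0 + 925 × 0.00292969 V = 2.70996 V.

2.7100 V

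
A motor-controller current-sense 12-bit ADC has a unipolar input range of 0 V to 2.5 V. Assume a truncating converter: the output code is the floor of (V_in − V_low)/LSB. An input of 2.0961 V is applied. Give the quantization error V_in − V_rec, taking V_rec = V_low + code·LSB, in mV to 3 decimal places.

LSB = 2.5/2^12 = 0.610 mV.
Scaled input = 3434.2502 LSBs, so code = 3434.
Code 3434 maps back to 0 + 3434×0.000610352 V = 2.0959473 V.
Error = 2.0961 − 2.0959473 = 0.000152734 V = 0.153 mV.

0.153 mV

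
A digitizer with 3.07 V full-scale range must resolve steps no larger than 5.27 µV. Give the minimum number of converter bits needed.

Number of steps required ≥ 3.07 V / 5.27 µV = 582542.69.
Need 2^N ≥ 582542.69; 2^19 = 524288, 2^20 = 1048576.
Minimum N = 20.

20 bits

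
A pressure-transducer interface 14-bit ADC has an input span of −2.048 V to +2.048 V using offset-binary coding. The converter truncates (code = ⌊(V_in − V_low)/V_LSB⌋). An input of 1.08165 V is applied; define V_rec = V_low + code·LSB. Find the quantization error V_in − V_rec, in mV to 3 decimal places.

LSB = 4.096/2^14 = 250.00 µV.
Scaled input = 12518.6000 LSBs, so code = 12518.
Code 12518 maps back to (−2.048) + 12518×0.00025 V = 1.0815 V.
V_in − V_rec = 0.00015 V = 0.150 mV.

0.150 mV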